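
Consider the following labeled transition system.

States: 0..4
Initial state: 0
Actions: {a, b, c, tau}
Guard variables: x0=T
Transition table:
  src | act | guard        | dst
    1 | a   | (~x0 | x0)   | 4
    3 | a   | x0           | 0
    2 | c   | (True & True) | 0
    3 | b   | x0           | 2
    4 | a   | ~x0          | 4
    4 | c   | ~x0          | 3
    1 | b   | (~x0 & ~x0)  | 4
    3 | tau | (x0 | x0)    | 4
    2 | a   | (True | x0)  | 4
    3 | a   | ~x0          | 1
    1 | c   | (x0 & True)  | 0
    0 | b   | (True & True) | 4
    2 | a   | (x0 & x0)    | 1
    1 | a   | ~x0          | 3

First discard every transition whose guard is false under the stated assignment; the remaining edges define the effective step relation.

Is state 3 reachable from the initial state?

Answer: UNREACHABLE

Trace:
9 transition(s) survive guard evaluation.
depth 0: {0}
depth 1: {4}  cumulative {0,4}
Reach set: {0,4}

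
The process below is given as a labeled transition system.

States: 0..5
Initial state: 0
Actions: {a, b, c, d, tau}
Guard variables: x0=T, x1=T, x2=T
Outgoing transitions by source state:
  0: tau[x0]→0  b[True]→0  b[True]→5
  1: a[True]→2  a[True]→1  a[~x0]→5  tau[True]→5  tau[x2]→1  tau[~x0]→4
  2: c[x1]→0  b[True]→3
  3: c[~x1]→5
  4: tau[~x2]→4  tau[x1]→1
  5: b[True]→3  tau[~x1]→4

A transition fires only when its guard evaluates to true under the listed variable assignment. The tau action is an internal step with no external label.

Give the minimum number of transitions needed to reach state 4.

Breadth-first toward 4:
  Layer 0: {0}
  Layer 1: {5}
  Layer 2: {3}
4 never appears.

Answer: UNREACHABLE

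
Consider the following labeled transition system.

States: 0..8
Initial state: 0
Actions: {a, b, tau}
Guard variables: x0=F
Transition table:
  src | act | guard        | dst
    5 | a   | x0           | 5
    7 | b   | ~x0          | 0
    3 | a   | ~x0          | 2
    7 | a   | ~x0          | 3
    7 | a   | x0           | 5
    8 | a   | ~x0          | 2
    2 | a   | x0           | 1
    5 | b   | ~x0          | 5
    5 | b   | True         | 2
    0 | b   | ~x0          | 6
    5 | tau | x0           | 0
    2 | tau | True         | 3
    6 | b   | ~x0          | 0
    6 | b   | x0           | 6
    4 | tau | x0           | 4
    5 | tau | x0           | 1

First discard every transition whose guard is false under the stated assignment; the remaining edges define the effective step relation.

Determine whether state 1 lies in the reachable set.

Answer: UNREACHABLE

Analysis:
Guard filter leaves 9 enabled edge(s).
L0 = {0}
L1 = {6}  total {0,6}
Reach set: {0,6}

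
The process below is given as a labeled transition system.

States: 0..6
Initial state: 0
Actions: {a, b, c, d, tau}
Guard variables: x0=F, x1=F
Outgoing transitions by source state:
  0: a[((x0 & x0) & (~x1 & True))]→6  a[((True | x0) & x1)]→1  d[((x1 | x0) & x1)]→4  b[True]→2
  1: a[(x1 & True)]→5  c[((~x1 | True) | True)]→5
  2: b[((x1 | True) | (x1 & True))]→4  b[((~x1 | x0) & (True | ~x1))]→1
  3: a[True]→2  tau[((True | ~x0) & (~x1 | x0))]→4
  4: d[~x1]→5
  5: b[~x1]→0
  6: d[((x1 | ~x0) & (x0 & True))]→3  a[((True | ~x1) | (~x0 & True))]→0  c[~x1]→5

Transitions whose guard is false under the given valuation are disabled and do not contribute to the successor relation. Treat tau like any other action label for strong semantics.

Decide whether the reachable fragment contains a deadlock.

Answer: DEADLOCK-FREE

Working:
Reach set: {0,1,2,4,5}
  0: b→2  [1 out]
  1: c→5  [1 out]
  2: b→1  b→4  [2 out]
  4: d→5  [1 out]
  5: b→0  [1 out]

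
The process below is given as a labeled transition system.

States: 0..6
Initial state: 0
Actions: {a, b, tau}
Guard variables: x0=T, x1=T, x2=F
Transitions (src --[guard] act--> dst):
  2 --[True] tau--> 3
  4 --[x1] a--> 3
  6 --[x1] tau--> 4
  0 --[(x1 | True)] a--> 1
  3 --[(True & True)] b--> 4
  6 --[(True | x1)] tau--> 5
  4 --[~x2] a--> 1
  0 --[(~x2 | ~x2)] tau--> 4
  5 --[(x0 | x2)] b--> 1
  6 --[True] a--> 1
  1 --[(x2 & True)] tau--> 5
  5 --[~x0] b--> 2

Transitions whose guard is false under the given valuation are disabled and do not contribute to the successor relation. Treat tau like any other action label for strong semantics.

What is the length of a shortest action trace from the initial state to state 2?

Breadth-first toward 2:
  Layer 0: {0}
  Layer 1: {1,4}
  Layer 2: {3}
2 never appears.

Answer: UNREACHABLE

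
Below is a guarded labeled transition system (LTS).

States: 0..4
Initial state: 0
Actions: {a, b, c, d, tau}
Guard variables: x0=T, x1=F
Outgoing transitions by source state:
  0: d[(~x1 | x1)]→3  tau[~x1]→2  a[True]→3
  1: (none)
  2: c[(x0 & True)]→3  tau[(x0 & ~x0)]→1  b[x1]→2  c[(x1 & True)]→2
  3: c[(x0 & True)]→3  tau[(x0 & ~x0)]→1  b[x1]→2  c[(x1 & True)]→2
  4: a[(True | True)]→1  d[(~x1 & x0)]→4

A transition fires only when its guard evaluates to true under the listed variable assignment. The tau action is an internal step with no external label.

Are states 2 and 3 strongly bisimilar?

Answer: BISIMILAR

Analysis:
Compute ~ classes (split until stable):
  π0 = {{0,1,2,3,4}}
  π1 = {{0},{1},{2,3},{4}}
stable after 2 split(s): 4 block(s)
[2]={2,3}  [3]={2,3}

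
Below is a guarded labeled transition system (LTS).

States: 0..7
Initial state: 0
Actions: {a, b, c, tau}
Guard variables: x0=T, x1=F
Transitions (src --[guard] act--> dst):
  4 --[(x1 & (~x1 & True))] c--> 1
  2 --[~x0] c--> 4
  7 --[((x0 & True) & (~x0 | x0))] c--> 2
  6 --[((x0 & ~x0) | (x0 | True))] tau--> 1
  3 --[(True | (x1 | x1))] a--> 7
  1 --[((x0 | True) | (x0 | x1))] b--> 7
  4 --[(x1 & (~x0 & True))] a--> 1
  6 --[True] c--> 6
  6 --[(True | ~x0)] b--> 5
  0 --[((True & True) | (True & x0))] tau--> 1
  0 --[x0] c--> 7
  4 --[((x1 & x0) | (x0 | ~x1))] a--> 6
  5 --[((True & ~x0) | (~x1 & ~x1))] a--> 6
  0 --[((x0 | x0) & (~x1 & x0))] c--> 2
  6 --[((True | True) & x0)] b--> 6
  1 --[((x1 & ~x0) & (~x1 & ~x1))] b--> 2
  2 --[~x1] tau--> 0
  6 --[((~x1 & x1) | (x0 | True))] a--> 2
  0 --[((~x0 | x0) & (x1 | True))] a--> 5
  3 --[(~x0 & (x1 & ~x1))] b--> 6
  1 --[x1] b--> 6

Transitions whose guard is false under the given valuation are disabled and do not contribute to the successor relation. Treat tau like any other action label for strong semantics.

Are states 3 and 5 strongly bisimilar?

Bisimulation quotient by refinement:
  P[0] = {{0,1,2,3,4,5,6,7}}
  P[1] = {{0},{1},{2},{3,4,5},{6},{7}}
  P[2] = {{0},{1},{2},{3},{4,5},{6},{7}}
stable after 3 split(s): 7 block(s)
[3]={3}  [5]={4,5}

Answer: NOT BISIMILAR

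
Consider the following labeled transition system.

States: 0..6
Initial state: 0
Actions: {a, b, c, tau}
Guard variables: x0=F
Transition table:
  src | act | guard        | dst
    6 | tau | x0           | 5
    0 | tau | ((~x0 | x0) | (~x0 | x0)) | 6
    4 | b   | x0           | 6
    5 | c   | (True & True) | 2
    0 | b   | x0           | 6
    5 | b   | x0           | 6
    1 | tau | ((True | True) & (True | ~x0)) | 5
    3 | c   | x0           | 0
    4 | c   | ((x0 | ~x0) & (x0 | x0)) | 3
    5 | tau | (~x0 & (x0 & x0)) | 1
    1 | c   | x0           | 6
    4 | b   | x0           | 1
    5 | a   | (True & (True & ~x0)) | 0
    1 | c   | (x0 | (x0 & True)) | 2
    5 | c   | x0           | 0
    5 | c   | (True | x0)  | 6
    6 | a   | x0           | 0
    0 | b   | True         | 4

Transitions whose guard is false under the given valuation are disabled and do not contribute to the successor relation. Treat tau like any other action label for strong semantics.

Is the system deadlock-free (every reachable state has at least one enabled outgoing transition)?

Answer: DEADLOCK at state 4

Working:
Reachable = {0,4,6}
  0: b→4  tau→6  [deg 2]
  4: ∅  [no exit]
  6: ∅  [no exit]
trace reaching 4: b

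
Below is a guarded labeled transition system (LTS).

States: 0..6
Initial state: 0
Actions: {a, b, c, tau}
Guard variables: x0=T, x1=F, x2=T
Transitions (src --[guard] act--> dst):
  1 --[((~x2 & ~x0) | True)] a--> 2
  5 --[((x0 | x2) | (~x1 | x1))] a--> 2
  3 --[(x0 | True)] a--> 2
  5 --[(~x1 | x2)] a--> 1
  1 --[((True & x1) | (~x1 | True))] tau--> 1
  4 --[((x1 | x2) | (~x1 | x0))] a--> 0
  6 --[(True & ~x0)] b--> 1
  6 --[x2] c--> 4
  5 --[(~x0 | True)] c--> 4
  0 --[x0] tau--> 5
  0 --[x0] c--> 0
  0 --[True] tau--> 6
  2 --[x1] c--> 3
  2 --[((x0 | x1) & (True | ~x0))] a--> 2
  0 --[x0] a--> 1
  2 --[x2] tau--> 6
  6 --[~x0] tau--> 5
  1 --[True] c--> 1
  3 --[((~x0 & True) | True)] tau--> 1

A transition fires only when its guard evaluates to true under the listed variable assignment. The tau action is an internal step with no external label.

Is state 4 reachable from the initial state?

16 transition(s) survive guard evaluation.
L0 = {0}
L1 = {1,5,6}  cumulative {0,1,5,6}
L2 = {2,4}  cumulative {0,1,2,4,5,6}
R = {0,1,2,4,5,6}
witness 4: tau·c

Answer: REACHABLE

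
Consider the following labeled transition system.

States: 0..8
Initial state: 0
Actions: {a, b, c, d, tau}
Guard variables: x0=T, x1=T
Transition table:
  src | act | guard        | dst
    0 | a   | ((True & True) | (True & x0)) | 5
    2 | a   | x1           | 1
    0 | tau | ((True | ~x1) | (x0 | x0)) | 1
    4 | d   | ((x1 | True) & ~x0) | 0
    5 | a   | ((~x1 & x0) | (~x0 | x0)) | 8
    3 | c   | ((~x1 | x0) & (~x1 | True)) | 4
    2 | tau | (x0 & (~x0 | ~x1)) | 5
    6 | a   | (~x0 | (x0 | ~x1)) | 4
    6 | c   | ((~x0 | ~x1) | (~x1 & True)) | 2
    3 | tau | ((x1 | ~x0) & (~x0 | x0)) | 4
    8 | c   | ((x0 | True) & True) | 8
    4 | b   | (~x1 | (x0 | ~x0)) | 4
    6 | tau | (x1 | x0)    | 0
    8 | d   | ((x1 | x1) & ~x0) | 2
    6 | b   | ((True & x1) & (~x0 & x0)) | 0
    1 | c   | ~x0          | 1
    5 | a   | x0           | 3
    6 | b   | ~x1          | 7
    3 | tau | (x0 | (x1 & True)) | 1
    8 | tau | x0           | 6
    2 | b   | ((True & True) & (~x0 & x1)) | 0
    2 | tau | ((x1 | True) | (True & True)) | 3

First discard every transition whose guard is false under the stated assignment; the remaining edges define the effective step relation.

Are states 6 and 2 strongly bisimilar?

Refine partition for ~:
  π0 = {{0,1,2,3,4,5,6,7,8}}
  π1 = {{0,2,6},{1,7},{3,8},{4},{5}}
  π2 = {{0},{1,7},{2},{3},{4},{5},{6},{8}}
8 equivalence class(es) (converged in 3)
[6]={6}  [2]={2}

Answer: NOT BISIMILAR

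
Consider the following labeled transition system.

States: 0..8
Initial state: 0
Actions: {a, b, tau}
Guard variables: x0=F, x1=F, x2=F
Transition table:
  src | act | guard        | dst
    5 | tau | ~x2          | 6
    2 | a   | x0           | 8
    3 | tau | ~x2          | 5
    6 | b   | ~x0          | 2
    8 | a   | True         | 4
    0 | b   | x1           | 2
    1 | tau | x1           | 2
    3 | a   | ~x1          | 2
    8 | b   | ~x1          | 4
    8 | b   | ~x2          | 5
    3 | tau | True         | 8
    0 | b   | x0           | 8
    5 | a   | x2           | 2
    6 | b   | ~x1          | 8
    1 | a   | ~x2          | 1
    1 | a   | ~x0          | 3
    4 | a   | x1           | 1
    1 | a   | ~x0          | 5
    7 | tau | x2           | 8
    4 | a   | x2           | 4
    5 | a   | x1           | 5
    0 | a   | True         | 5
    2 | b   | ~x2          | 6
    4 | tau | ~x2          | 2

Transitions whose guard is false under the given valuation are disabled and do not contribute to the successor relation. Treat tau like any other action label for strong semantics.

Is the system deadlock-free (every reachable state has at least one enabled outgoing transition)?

Reachable = {0,2,4,5,6,8}
  0: a→5  [1 out]
  2: b→6  [1 out]
  4: tau→2  [1 out]
  5: tau→6  [1 out]
  6: b→2  b→8  [2 out]
  8: a→4  b→4  b→5  [3 out]

Answer: DEADLOCK-FREE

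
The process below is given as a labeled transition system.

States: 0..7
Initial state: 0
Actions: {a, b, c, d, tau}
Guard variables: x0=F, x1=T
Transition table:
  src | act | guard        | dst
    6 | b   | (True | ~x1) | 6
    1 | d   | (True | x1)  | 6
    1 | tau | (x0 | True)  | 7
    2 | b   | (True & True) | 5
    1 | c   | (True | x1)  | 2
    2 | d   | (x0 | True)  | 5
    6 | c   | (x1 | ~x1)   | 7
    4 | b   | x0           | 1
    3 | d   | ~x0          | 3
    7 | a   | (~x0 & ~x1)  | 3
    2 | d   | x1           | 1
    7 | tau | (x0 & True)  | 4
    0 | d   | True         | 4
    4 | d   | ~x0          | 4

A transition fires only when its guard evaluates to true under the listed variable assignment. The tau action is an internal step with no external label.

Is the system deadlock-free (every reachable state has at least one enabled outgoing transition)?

Answer: DEADLOCK-FREE

Working:
Reach set: {0,4}
  0: d→4  [deg 1]
  4: d→4  [deg 1]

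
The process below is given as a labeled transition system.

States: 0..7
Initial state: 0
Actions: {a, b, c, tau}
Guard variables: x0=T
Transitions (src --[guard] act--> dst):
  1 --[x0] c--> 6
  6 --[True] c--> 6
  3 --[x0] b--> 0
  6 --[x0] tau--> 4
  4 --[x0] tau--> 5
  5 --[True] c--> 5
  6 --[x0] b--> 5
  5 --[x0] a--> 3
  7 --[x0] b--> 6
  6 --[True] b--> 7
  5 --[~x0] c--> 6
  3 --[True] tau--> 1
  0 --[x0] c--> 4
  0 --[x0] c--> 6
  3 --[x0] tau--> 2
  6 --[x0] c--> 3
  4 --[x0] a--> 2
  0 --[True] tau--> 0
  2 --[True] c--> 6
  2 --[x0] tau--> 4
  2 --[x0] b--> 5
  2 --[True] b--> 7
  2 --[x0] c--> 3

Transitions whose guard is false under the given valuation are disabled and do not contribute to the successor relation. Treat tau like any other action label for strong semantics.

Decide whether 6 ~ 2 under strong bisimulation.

Refine partition for ~:
  P[0] = {{0,1,2,3,4,5,6,7}}
  P[1] = {{0},{1},{2,6},{3},{4},{5},{7}}
stable after 2 split(s): 7 block(s)
class of 6: {2,6}; class of 2: {2,6}

Answer: BISIMILAR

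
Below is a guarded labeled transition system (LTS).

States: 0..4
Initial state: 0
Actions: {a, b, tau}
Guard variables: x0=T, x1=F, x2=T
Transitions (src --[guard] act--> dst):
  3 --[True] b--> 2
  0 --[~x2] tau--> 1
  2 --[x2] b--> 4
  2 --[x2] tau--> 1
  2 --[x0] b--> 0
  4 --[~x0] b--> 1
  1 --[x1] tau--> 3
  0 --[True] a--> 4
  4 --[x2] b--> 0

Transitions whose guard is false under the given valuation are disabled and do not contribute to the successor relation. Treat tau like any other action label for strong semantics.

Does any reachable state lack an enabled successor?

Answer: DEADLOCK-FREE

Analysis:
Reachable = {0,4}
  0: a→4  [deg 1]
  4: b→0  [deg 1]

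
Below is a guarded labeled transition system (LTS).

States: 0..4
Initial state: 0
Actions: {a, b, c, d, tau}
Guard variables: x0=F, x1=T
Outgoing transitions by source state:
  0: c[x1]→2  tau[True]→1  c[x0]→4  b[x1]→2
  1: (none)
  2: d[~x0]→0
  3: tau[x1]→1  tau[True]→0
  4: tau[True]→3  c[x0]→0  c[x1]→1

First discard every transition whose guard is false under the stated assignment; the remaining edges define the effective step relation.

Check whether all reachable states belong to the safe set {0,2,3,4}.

Answer: INVARIANT VIOLATED at state 1

Analysis:
Inv-set: {0,2,3,4}
Reach set: {0,1,2}
  0: ✓
  1: VIOLATES
  2: ✓
witness against invariant: tau → 1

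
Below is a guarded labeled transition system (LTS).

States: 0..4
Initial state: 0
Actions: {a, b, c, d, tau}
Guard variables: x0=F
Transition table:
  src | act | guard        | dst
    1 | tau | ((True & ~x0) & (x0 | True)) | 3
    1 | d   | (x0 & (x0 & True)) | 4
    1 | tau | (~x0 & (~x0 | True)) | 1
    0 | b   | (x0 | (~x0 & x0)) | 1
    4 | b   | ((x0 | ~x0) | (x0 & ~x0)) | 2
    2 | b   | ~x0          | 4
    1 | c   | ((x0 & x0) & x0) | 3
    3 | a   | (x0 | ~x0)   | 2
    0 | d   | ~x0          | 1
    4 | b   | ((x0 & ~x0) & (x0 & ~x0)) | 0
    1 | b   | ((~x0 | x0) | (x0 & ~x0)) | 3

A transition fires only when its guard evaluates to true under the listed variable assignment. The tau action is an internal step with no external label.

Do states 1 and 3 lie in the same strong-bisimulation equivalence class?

Answer: NOT BISIMILAR

Working:
Compute ~ classes (split until stable):
  π0 = {{0,1,2,3,4}}
  π1 = {{0},{1},{2,4},{3}}
4 equivalence class(es) (converged in 2)
[1]={1}  [3]={3}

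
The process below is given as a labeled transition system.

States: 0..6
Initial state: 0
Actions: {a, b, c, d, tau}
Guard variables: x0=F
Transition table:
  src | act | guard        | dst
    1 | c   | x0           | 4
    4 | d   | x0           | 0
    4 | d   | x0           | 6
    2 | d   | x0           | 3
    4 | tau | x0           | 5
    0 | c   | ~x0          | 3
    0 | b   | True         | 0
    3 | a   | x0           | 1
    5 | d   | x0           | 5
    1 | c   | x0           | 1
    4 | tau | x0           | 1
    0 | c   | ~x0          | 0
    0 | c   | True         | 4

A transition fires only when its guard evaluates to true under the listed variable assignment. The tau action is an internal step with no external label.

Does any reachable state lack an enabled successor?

Reachable = {0,3,4}
  0: b→0  c→0  c→3  c→4  [4 out]
  3: ∅  [STUCK]
  4: ∅  [STUCK]
witness 3: c

Answer: DEADLOCK at state 3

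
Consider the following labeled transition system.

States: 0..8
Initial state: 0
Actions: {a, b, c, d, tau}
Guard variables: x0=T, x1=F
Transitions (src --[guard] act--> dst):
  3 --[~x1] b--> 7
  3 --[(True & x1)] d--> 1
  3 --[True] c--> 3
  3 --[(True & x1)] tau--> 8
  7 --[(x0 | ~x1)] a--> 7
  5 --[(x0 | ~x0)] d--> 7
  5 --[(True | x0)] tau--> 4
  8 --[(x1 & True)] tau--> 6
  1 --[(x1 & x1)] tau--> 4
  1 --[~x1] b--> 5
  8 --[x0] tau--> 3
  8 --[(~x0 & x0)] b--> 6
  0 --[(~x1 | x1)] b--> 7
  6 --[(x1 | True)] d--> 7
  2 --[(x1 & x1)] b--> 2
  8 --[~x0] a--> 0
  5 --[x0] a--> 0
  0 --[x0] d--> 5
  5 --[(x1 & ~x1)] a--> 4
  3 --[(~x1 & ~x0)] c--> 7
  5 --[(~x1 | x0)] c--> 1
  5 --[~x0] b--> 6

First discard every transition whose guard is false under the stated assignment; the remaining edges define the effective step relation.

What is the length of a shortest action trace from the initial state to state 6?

Answer: UNREACHABLE

Analysis:
BFS to 6:
  depth 0: {0}
  depth 1: {5,7}
  depth 2: {1,4}
6 never appears.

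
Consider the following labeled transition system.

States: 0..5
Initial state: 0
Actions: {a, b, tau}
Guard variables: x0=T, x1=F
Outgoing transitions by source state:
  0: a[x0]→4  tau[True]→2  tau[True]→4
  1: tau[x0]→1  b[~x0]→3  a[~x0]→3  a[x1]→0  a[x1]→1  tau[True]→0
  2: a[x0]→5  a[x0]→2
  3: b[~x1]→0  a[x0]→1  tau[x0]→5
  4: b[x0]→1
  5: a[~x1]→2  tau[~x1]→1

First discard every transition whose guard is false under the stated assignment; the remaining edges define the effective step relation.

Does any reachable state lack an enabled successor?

Reachable = {0,1,2,4,5}
  0: a→4  tau→2  tau→4  [deg 3]
  1: tau→0  tau→1  [deg 2]
  2: a→2  a→5  [deg 2]
  4: b→1  [deg 1]
  5: a→2  tau→1  [deg 2]

Answer: DEADLOCK-FREE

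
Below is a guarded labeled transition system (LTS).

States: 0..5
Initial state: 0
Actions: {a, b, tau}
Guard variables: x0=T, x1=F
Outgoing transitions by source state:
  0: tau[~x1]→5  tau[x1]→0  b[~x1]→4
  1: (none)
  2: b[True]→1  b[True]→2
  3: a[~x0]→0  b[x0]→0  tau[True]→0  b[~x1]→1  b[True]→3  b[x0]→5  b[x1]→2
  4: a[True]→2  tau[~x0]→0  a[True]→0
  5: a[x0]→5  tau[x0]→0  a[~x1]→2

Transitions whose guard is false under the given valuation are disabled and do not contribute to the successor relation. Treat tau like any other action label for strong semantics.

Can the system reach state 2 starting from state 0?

Answer: REACHABLE

Trace:
Guard filter leaves 14 enabled edge(s).
depth 0: {0}
depth 1: {4,5}  total {0,4,5}
depth 2: {2}  total {0,2,4,5}
depth 3: {1}  total {0,1,2,4,5}
Reachable = {0,1,2,4,5}
Path to 2: tau·a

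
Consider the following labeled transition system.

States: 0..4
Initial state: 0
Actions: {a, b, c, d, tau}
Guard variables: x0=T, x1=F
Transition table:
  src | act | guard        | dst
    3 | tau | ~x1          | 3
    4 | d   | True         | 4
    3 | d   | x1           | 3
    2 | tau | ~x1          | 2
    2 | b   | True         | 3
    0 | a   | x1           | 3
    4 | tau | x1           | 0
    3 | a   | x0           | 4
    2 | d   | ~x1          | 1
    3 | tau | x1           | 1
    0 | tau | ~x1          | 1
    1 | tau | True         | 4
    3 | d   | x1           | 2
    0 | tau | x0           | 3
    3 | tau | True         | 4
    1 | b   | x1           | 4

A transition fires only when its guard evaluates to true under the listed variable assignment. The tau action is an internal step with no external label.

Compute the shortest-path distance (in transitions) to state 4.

BFS to 4:
  L0 = {0}
  L1 = {1,3}
  L2 = {4}
first hit 4 at d=2 via tau·tau

Answer: 2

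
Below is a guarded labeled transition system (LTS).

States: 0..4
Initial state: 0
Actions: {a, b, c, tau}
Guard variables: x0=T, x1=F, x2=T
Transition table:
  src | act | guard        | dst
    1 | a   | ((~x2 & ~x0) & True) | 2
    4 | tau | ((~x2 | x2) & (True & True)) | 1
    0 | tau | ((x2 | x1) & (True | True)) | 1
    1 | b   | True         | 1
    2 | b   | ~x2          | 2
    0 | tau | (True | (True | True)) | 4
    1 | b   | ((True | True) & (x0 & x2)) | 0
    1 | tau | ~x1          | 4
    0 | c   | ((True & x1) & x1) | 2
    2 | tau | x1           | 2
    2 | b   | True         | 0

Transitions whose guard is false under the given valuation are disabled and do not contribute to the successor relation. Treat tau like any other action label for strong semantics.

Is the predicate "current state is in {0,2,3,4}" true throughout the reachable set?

Allowed set {0,2,3,4}
Reachable = {0,1,4}
  0: ✓
  1: ✗ unsafe
  4: ✓
counterexample path to 1: tau

Answer: INVARIANT VIOLATED at state 1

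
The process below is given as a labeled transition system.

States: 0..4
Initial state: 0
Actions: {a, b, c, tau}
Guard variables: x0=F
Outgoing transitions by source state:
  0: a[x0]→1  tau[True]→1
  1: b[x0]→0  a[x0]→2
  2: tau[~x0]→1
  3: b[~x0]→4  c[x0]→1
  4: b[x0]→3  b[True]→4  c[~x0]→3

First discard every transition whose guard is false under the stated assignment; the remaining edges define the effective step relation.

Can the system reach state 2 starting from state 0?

Guard filter leaves 5 enabled edge(s).
Layer 0: {0}
Layer 1: {1}  now seen {0,1}
Reachable = {0,1}

Answer: UNREACHABLE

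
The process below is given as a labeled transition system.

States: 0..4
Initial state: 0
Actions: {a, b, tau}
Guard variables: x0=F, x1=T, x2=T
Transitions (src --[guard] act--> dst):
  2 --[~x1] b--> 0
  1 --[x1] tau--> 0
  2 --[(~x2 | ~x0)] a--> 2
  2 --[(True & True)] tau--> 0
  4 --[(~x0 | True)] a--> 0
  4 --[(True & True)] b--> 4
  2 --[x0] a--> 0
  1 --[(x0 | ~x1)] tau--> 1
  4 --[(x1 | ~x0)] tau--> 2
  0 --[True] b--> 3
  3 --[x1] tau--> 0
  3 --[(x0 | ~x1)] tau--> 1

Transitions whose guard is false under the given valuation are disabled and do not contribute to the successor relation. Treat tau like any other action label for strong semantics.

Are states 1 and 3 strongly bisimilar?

Compute ~ classes (split until stable):
  π0 = {{0,1,2,3,4}}
  π1 = {{0},{1,3},{2},{4}}
stable after 2 split(s): 4 block(s)
1∈{1,3}, 3∈{1,3}

Answer: BISIMILAR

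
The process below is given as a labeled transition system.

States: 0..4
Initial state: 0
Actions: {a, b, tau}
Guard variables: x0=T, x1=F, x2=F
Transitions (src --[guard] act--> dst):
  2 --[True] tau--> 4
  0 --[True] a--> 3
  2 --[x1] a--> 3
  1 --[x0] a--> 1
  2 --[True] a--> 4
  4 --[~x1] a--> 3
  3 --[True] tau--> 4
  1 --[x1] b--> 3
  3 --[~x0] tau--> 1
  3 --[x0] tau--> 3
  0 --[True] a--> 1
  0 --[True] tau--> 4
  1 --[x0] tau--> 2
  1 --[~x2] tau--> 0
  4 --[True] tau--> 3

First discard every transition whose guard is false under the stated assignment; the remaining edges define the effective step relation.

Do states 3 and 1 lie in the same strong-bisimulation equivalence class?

Answer: NOT BISIMILAR

Trace:
Bisimulation quotient by refinement:
  P[0] = {{0,1,2,3,4}}
  P[1] = {{0,1,2,4},{3}}
  P[2] = {{0},{1,2},{3},{4}}
  P[3] = {{0},{1},{2},{3},{4}}
5 equivalence class(es) (converged in 4)
3∈{3}, 1∈{1}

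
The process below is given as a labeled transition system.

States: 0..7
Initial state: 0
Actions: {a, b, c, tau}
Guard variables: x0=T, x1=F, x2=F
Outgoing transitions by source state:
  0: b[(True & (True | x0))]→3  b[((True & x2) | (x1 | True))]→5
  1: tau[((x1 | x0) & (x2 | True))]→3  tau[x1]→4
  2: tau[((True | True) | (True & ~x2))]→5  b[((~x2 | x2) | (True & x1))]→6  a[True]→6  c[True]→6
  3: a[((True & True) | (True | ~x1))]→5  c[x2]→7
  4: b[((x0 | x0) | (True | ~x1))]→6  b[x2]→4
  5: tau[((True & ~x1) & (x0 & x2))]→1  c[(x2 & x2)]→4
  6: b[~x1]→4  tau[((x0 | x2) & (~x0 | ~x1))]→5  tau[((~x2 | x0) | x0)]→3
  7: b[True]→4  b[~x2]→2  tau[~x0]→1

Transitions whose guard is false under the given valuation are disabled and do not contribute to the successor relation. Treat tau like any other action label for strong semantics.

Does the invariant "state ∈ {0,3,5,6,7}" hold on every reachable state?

Answer: INVARIANT HOLDS

Working:
Inv-set: {0,3,5,6,7}
Reach set: {0,3,5}
  0: safe
  3: safe
  5: safe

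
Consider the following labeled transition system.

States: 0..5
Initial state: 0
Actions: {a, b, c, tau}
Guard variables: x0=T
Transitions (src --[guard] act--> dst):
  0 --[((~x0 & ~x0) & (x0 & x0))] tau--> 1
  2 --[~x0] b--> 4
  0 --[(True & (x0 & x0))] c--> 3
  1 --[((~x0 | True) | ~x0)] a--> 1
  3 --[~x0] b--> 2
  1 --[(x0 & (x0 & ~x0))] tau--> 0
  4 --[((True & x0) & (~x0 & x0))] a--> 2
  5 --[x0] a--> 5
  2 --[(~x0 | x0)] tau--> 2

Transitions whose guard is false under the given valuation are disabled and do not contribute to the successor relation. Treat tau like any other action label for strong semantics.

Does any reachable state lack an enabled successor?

R = {0,3}
  0: c→3  [deg 1]
  3: ∅  [STUCK]
trace reaching 3: c

Answer: DEADLOCK at state 3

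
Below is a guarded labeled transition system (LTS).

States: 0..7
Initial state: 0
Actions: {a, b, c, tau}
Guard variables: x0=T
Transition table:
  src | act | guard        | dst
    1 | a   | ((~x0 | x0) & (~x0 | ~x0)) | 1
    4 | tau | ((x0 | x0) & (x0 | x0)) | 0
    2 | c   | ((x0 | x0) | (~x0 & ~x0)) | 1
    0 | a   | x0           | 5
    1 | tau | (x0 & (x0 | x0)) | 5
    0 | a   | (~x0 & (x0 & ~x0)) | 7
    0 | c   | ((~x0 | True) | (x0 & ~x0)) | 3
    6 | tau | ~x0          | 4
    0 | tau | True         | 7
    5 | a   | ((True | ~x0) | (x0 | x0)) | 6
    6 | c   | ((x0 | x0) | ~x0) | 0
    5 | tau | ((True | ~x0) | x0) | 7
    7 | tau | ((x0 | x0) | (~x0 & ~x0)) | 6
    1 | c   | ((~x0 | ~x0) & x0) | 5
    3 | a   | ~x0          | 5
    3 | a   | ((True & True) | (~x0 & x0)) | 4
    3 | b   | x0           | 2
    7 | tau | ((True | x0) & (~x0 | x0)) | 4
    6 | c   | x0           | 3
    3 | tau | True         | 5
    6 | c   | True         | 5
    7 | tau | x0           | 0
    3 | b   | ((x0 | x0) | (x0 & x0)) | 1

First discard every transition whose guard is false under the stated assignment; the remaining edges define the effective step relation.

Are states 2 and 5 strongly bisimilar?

Answer: NOT BISIMILAR

Analysis:
Bisimulation quotient by refinement:
  P[0] = {{0,1,2,3,4,5,6,7}}
  P[1] = {{0},{1,4,7},{2,6},{3},{5}}
  P[2] = {{0},{1},{2},{3},{4},{5},{6},{7}}
stable after 3 split(s): 8 block(s)
2∈{2}, 5∈{5}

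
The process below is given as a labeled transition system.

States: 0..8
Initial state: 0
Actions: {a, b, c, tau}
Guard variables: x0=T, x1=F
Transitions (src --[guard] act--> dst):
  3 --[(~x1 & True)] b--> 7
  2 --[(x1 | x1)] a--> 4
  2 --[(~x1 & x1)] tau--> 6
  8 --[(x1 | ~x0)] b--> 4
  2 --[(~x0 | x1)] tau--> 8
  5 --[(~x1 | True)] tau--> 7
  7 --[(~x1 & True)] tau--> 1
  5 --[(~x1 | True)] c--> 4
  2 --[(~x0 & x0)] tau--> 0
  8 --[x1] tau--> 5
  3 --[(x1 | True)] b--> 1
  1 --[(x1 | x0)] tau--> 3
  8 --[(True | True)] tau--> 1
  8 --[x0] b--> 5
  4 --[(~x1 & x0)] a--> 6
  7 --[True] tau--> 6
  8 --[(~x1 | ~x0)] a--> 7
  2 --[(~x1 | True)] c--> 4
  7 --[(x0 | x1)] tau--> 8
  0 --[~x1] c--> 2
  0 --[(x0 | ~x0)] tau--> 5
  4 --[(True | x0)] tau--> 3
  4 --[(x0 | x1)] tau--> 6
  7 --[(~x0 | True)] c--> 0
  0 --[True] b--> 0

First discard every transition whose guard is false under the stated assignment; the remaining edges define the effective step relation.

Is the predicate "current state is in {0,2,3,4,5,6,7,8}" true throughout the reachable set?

Safe = {0,2,3,4,5,6,7,8}
Reach set: {0,1,2,3,4,5,6,7,8}
  0: safe
  1: VIOLATES
  2: safe
  3: safe
  4: safe
  5: safe
  6: safe
  7: safe
  8: safe
reach 1 via tau·tau·tau — violates

Answer: INVARIANT VIOLATED at state 1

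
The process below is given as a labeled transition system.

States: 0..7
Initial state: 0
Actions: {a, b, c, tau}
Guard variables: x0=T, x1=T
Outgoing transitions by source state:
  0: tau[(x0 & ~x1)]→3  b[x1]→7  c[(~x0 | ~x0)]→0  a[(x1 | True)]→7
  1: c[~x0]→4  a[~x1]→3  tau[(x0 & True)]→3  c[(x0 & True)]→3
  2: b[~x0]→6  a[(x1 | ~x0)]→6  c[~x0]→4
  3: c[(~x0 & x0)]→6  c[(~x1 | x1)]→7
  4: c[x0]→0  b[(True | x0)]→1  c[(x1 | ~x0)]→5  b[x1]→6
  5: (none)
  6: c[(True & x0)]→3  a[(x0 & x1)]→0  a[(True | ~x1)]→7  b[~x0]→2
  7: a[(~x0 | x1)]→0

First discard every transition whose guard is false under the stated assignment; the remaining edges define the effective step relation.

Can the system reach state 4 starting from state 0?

14 transition(s) survive guard evaluation.
L0 = {0}
L1 = {7}  total {0,7}
R = {0,7}

Answer: UNREACHABLE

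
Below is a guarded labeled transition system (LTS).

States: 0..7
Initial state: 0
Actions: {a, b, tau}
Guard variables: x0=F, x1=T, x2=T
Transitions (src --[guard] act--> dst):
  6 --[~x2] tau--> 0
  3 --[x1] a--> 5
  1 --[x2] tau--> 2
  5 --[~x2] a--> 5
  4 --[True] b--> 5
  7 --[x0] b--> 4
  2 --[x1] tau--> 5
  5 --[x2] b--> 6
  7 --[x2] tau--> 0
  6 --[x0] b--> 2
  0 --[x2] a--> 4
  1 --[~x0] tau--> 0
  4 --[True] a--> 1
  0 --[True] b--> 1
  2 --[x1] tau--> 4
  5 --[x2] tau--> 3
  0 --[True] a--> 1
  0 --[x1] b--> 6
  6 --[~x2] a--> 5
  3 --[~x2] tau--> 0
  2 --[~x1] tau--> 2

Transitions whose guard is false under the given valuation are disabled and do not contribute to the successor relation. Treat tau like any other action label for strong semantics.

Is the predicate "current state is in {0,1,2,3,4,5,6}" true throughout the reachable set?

Safe = {0,1,2,3,4,5,6}
R = {0,1,2,3,4,5,6}
  0: ✓
  1: ✓
  2: ✓
  3: ✓
  4: ✓
  5: ✓
  6: ✓

Answer: INVARIANT HOLDS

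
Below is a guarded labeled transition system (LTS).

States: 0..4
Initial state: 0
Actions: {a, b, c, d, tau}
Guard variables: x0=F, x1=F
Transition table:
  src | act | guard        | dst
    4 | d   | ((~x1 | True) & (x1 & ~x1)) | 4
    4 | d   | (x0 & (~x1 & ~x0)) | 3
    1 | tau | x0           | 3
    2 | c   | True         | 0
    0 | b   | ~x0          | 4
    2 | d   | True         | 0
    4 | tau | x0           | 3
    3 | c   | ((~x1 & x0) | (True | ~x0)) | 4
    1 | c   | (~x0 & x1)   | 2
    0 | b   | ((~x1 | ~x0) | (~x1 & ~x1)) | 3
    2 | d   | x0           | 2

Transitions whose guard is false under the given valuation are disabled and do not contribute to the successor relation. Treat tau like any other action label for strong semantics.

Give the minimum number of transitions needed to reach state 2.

Answer: UNREACHABLE

Analysis:
Breadth-first toward 2:
  L0 = {0}
  L1 = {3,4}
2 never appears.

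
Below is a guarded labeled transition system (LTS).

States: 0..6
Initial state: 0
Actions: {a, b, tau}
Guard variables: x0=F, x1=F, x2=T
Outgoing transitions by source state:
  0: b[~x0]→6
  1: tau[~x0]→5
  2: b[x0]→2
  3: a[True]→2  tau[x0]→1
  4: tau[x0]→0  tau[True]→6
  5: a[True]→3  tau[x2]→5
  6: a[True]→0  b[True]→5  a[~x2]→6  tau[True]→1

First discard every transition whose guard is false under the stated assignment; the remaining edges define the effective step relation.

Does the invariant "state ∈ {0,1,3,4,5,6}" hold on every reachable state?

Answer: INVARIANT VIOLATED at state 2

Analysis:
Safe = {0,1,3,4,5,6}
Reach set: {0,1,2,3,5,6}
  0: ok
  1: ok
  2: outside
  3: ok
  5: ok
  6: ok
reach 2 via b·b·a·a — violates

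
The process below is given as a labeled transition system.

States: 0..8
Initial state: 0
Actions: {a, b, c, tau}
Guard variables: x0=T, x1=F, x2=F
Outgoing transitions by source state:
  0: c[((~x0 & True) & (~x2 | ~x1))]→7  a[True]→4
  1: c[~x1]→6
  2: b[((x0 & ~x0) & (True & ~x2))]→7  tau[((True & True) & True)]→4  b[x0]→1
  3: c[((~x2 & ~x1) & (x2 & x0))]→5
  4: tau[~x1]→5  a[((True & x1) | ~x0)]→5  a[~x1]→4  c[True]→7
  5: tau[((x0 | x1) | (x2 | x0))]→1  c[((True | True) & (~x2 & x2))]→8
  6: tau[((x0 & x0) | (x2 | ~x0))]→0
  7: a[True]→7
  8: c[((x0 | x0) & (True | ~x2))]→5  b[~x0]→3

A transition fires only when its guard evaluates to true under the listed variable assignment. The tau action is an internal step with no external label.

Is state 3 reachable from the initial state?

Answer: UNREACHABLE

Working:
11 transition(s) survive guard evaluation.
depth 0: {0}
depth 1: {4}  now seen {0,4}
depth 2: {5,7}  now seen {0,4,5,7}
depth 3: {1}  now seen {0,1,4,5,7}
depth 4: {6}  now seen {0,1,4,5,6,7}
Reach set: {0,1,4,5,6,7}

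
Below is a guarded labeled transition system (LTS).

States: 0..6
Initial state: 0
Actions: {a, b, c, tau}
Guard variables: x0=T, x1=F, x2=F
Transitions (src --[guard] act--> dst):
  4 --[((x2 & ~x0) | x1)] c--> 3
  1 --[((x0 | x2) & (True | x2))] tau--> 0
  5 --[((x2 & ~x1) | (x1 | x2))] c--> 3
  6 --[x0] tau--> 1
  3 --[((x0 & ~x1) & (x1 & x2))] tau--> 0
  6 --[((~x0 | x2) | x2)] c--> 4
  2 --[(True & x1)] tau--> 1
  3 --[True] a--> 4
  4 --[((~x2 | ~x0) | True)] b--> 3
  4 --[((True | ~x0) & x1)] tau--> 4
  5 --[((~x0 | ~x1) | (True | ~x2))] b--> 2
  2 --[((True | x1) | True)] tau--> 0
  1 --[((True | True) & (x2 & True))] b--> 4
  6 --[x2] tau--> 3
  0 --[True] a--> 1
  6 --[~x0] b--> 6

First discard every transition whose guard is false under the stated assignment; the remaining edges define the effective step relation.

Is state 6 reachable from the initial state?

7 transition(s) survive guard evaluation.
L0 = {0}
L1 = {1}  total {0,1}
Reachable = {0,1}

Answer: UNREACHABLE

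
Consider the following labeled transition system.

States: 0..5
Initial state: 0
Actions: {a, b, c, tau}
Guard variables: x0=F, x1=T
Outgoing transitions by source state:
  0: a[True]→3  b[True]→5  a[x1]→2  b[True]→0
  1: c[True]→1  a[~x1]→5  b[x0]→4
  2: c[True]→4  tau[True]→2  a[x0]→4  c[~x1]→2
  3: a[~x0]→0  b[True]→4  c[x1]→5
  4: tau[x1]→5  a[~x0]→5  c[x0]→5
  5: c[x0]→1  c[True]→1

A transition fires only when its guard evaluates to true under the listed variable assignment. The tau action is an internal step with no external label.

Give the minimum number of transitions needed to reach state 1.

Answer: 2

Working:
Layered search for 1:
  L0 = {0}
  L1 = {2,3,5}
  L2 = {1,4}
first hit 1 at d=2 via b·c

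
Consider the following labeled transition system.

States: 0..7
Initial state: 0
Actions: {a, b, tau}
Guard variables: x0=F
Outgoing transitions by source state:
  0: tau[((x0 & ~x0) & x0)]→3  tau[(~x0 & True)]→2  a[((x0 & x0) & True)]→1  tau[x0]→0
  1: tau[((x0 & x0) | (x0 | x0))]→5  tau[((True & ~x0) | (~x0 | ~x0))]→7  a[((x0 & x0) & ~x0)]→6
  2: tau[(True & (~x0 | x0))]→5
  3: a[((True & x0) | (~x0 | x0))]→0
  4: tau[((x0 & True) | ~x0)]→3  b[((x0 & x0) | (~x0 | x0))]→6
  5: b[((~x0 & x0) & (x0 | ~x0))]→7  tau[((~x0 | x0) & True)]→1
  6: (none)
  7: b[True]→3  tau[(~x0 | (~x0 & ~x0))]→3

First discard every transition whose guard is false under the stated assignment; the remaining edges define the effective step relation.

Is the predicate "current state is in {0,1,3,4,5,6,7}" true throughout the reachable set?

Inv-set: {0,1,3,4,5,6,7}
R = {0,1,2,3,5,7}
  0: ok
  1: ok
  2: ✗ unsafe
  3: ok
  5: ok
  7: ok
counterexample path to 2: tau

Answer: INVARIANT VIOLATED at state 2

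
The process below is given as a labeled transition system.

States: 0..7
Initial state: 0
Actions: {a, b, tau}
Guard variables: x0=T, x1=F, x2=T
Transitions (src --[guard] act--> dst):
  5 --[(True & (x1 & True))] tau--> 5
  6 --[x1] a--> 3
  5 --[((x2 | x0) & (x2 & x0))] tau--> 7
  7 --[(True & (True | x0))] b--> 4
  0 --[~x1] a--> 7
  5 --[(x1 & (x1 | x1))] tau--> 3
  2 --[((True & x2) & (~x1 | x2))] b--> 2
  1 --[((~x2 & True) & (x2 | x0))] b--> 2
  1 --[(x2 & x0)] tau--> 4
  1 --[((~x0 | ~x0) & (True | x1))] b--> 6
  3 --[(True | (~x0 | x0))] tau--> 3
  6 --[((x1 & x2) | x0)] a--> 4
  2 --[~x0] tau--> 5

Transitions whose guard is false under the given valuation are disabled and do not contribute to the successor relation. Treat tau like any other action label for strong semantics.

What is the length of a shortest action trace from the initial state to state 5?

Layered search for 5:
  depth 0: {0}
  depth 1: {7}
  depth 2: {4}
5 never appears.

Answer: UNREACHABLE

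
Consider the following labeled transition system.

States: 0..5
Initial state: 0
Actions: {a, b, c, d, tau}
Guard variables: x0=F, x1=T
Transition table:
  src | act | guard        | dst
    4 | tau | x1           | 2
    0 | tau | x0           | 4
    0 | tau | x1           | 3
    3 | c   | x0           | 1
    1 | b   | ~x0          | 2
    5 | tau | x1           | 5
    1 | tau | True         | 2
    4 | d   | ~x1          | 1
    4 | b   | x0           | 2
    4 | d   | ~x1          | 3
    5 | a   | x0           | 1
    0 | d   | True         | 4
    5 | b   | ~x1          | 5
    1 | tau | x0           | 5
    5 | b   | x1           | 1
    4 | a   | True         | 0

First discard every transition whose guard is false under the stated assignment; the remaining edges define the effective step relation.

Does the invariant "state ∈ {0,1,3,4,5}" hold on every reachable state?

Answer: INVARIANT VIOLATED at state 2

Analysis:
Inv-set: {0,1,3,4,5}
Reachable = {0,2,3,4}
  0: ✓
  2: VIOLATES
  3: ✓
  4: ✓
reach 2 via d·tau — violates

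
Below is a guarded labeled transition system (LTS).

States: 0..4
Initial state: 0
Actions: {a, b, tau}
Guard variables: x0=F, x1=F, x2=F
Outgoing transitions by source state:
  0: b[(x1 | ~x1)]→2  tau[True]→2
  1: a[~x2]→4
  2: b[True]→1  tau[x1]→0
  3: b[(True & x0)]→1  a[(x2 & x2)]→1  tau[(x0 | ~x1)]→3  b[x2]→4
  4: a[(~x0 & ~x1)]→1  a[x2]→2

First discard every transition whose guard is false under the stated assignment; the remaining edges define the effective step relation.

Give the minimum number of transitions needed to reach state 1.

Answer: 2

Trace:
Layered search for 1:
  L0 = {0}
  L1 = {2}
  L2 = {1}
first hit 1 at d=2 via b·b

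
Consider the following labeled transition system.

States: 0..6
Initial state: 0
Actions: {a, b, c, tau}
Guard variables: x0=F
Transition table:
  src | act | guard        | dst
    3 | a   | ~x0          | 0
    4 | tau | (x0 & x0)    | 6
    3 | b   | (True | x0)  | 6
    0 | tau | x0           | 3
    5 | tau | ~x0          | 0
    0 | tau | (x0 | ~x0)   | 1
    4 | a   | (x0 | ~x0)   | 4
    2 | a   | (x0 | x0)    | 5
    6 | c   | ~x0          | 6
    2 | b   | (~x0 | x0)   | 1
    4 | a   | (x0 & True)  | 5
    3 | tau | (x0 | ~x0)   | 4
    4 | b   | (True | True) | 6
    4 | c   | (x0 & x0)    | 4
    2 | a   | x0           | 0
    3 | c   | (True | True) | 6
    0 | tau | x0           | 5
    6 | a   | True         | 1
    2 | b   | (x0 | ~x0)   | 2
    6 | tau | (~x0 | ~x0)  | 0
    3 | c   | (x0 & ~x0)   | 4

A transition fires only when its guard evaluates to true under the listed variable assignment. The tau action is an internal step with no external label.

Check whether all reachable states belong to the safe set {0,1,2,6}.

Answer: INVARIANT HOLDS

Analysis:
Inv-set: {0,1,2,6}
Reach set: {0,1}
  0: safe
  1: safe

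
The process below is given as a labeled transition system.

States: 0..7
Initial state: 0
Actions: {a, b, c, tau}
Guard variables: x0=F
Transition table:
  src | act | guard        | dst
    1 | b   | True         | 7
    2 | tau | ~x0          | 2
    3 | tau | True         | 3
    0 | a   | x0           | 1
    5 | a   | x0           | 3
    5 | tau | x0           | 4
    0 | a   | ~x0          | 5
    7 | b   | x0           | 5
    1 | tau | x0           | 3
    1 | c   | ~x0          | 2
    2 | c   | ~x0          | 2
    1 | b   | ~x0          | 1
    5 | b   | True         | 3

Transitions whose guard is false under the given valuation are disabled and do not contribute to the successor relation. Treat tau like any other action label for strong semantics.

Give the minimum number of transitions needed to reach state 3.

BFS to 3:
  Layer 0: {0}
  Layer 1: {5}
  Layer 2: {3}
depth(3)=2, e.g. a·b

Answer: 2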